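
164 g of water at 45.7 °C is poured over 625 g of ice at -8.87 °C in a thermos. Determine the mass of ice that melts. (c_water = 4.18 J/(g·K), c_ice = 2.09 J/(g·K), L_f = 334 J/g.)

m_melted ≈ 59.1 g

Heat available from the water dropping to 0 °C: 164×4.18×45.7 = 31328 J.
Of that, 625×2.09×8.87 = 11586 J goes to bring the ice to 0 °C, leaving 19742 J.
To melt every bit of ice: 625×334 = 208750 J.
Since 19742 < 208750 J, not all the ice melts; equilibrium is at 0 °C.
m_melt = 19742 / L_f = 59.11 g.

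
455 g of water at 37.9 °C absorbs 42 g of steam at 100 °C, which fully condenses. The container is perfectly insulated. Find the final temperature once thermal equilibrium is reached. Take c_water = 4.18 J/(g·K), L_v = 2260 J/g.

Heat gained plus heat lost sum to zero:
latent heat released on condensation: 42·2260 = 94920
  condensed water 100 °C→T: 175.56(T − 100)
  original water: 1901.9(T − 37.9)
2077.5 T = 94920 + 17556 + 72082 = 184558
T ≈ 88.84 °C — below 100 °C, confirming all the steam condensed.

T_f ≈ 88.8 °C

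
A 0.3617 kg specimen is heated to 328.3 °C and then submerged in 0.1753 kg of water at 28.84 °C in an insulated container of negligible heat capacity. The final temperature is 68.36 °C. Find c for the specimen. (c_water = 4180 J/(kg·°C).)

c ≈ 308 J/(kg·°C)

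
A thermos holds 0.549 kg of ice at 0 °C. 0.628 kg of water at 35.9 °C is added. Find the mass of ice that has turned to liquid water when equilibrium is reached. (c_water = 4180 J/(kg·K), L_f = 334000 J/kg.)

m_melted ≈ 0.282 kg

Water can give up m c ΔT = 0.628·4180·35.9 = 94239 J before reaching 0 °C.
To melt every bit of ice: 0.549·334000 = 183366 J.
94239 J < 183366 J, so only part of the ice melts and the system sits at 0 °C.
m_melted·334000 = 94239  ⇒  m_melted ≈ 0.2822 kg.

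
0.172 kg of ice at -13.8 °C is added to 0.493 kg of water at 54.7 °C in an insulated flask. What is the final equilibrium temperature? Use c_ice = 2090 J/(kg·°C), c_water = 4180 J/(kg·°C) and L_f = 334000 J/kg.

Taking heat into each body as positive, Σ m c ΔT = 0:
ice -13.8→0 °C: 0.172·2090·13.8 = 4960.8
  fusion: m_ice L_f = 0.172·334000 = 57448
  meltwater 0→T: 0.172·4180·T = 718.96 T
  water cools: 0.493·4180·(T − 54.7) = 2060.7(T − 54.7)
2779.7 T = 112722 − 62409 = 50314
T ≈ 18.10 °C. Since T > 0 °C, the all-ice-melts assumption holds.

T_f ≈ 18.1 °C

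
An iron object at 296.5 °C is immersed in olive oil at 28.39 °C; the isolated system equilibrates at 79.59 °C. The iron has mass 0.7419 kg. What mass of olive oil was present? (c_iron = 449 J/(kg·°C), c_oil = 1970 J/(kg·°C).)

Heat lost by the iron = heat gained by the oil:
0.7419·449·(296.5 − 79.59) = m·1970·(79.59 − 28.39)
100864 m = 72256  ⇒  m ≈ 0.7164 kg

m ≈ 0.716 kg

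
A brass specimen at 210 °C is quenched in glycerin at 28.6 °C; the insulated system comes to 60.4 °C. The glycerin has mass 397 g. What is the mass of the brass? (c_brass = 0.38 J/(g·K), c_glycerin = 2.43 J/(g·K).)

Taking heat into each body as positive, Σ m c ΔT = 0:
m·0.38·(60.4 − 210) + 397·2.43·(60.4 − 28.6) = 0
-56.85 m = -30678
m = -30678/-56.85 ≈ 539.6 g

m ≈ 540 g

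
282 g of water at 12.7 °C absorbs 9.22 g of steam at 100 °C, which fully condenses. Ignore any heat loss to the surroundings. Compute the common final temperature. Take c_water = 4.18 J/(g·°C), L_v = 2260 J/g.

T_f ≈ 32.6 °C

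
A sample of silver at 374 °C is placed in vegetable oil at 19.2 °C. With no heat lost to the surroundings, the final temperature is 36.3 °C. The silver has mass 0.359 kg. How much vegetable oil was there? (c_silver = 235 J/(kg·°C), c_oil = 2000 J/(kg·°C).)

Energy conservation, ΣQ = 0:
0.359×235×(36.3 − 374) + m×2000×(36.3 − 19.2) = 0
34200 m = 28490
m = 28490/34200 ≈ 0.833 kg

m ≈ 0.833 kg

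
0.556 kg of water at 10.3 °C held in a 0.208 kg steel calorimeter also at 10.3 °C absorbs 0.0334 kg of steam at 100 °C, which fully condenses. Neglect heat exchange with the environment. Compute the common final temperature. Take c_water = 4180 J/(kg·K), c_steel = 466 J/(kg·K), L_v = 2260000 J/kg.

Let T be the final temperature. ΣQ_i = 0:
steam→water at 100 °C releases m L_v = 0.0334×2260000 = 75484; condensed water 100 °C→T: 139.61(T − 100); water warms: 0.556×4180×(T − 10.3) = 2324.1(T − 10.3); steel cup: 0.208×466×(T − 10.3) = 96.93(T − 10.3)
2560.6 T = 75484 + 13961 + 24936 = 114382
T ≈ 44.67 °C (< 100 °C, so full condensation is consistent).

T_f ≈ 44.7 °C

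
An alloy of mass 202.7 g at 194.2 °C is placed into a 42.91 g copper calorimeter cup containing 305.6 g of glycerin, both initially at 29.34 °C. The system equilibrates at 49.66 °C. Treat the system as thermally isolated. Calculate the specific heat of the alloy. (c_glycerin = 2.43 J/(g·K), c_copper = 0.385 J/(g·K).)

Conservation of energy gives ΣQ = 0:
202.7×c×(49.66 − 194.2) + 305.6×2.43×(49.66 − 29.34) + 42.91×0.385×(49.66 − 29.34) = 0
-29298 c = -15425
c = -15425/-29298 ≈ 0.5265 J/(g·K)

c ≈ 0.526 J/(g·K)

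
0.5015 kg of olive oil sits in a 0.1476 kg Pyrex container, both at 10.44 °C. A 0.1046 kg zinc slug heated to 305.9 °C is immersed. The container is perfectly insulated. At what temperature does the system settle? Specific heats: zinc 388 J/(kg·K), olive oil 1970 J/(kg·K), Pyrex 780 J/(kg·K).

T_f ≈ 20.9 °C

Taking heat into each body as positive, Σ m c ΔT = 0:
0.1046×388×(T − 305.9) + 0.5015×1970×(T − 10.44) + 0.1476×780×(T − 10.44) = 0
40.58(T − 305.9) + 987.95(T − 10.44) + 115.13(T − 10.44) = 0
(40.58 + 987.95 + 115.13) T = 40.58×305.9 + 987.95×10.44 + 115.13×10.44
T = 23931/1143.7 ≈ 20.92 °C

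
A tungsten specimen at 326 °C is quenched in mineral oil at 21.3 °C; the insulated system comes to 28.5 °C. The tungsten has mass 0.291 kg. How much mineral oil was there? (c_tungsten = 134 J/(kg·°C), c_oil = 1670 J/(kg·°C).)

m ≈ 0.965 kg

|Q_tungsten| = |Q_oil|:
0.291·134·(326 − 28.5) = m·1670·(28.5 − 21.3)
12024 m = 11601  ⇒  m ≈ 0.9648 kg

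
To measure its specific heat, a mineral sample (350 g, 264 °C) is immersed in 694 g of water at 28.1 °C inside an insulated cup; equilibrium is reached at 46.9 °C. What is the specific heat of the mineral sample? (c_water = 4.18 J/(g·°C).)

Heat lost by the mineral sample = heat gained by the water:
350·c·(264 − 46.9) = 694·4.18·(46.9 − 28.1)
75985 c = 54537  ⇒  c ≈ 0.7177 J/(g·°C)

c ≈ 0.718 J/(g·°C)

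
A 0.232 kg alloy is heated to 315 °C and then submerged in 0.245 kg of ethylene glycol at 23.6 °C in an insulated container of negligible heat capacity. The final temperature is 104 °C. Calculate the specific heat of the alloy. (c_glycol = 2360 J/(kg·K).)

c ≈ 950 J/(kg·K)

Setting the total heat transfer to zero:
0.232×c×(104 − 315) + 0.245×2360×(104 − 23.6) = 0
-48.95 c = -46487
c = -46487/-48.95 ≈ 949.7 J/(kg·K)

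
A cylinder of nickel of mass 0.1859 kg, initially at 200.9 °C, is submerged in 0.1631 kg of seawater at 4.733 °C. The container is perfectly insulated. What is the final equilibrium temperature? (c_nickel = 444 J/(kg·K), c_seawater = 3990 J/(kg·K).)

T_f ≈ 26.8 °C

Setting the total heat transfer to zero:
0.1859*444*(T − 200.9) + 0.1631*3990*(T − 4.733) = 0
(82.54 + 650.77) T = 82.54*200.9 + 650.77*4.733
T ≈ 26.81 °C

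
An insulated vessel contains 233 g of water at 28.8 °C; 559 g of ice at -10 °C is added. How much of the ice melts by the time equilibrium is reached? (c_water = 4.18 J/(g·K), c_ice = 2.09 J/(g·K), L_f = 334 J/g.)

Heat available from the water dropping to 0 °C: 233×4.18×28.8 = 28049 J.
Warming the ice to 0 °C takes 559×2.09×10 = 11683 J, leaving 16366 J for melting.
Fully melting the ice requires m_ice L_f = 559×334 = 186706 J.
That's not enough to melt it all — equilibrium is at 0 °C with ice remaining.
m_melted×334 = 16366  ⇒  m_melted ≈ 49 g.

m_melted ≈ 49 g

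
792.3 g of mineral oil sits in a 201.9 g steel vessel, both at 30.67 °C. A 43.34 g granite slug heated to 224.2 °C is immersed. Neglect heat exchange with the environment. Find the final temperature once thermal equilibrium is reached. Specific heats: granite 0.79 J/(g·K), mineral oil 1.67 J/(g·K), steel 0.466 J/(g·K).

T_f = Σ m_i c_i T_i / Σ m_i c_i:
T_f = (34.24·224.2 + 1323.1·30.67 + 94.09·30.67) / (34.24 + 1323.1 + 94.09)
    = 51143 / 1451.5 ≈ 35.24 °C

T_f ≈ 35.2 °C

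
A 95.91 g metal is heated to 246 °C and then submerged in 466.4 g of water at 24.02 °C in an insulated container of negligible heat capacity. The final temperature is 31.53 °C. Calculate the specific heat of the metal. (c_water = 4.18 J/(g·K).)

c ≈ 0.712 J/(g·K)

Energy conservation, ΣQ = 0:
95.91×c×(31.53 − 246) + 466.4×4.18×(31.53 − 24.02) = 0
-20570 c = -14641
c = -14641/-20570 ≈ 0.7118 J/(g·K)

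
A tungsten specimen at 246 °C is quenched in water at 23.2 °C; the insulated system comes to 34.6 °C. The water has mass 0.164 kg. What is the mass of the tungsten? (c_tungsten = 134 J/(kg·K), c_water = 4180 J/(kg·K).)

|Q_tungsten| = |Q_water|:
m·134·(246 − 34.6) = 0.164·4180·(34.6 − 23.2)
28328 m = 7814.9  ⇒  m ≈ 0.2759 kg

m ≈ 0.276 kg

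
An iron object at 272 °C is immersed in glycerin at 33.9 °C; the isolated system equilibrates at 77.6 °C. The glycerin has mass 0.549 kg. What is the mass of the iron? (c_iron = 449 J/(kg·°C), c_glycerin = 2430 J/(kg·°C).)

m ≈ 0.668 kg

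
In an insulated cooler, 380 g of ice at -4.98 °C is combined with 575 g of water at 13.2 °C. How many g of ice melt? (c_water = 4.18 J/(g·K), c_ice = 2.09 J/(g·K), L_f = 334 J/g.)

m_melted ≈ 83.1 g

Water can give up m c ΔT = 575·4.18·13.2 = 31726 J before reaching 0 °C.
Warming the ice to 0 °C takes 380·2.09·4.98 = 3955.1 J, leaving 27771 J for melting.
Melting all 380 g of ice would need 380·334 = 126920 J.
27771 J < 126920 J, so only part of the ice melts and the system sits at 0 °C.
m_melted·334 = 27771  ⇒  m_melted ≈ 83.15 g.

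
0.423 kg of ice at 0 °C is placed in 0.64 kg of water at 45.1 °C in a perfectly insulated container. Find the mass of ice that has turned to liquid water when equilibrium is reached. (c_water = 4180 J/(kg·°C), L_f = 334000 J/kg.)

Water can give up m c ΔT = 0.64×4180×45.1 = 120652 J before reaching 0 °C.
Melting all 0.423 kg of ice would need 0.423×334000 = 141282 J.
That's not enough to melt it all — equilibrium is at 0 °C with ice remaining.
m_melt = 120652 / L_f = 0.3612 kg.

m_melted ≈ 0.361 kg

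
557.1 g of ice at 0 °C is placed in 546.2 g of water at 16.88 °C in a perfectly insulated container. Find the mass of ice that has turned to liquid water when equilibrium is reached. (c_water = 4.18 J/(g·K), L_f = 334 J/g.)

Water can give up m c ΔT = 546.2×4.18×16.88 = 38539 J before reaching 0 °C.
Melting all 557.1 g of ice would need 557.1×334 = 186071 J.
That's not enough to melt it all — equilibrium is at 0 °C with ice remaining.
Mass melted = 38539/334 ≈ 115.4 g.

m_melted ≈ 115 g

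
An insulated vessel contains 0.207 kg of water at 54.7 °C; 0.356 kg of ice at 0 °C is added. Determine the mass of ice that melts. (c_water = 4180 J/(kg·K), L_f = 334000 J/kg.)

Heat available from the water dropping to 0 °C: 0.207·4180·54.7 = 47330 J.
To melt every bit of ice: 0.356·334000 = 118904 J.
That's not enough to melt it all — equilibrium is at 0 °C with ice remaining.
m_melt = 47330 / L_f = 0.1417 kg.

m_melted ≈ 0.142 kg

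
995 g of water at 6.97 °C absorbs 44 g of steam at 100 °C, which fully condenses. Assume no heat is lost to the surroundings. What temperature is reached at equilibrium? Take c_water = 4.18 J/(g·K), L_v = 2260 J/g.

Sum of m c ΔT and latent-heat terms is zero:
latent heat released on condensation: 44·2260 = 99440; condensate cools 100→T: 44·4.18·(T − 100) = 183.92(T − 100); water warms: 995·4.18·(T − 6.97) = 4159.1(T − 6.97)
4343 T = 99440 + 18392 + 28989 = 146821
T ≈ 33.81 °C, under the boiling point, so the assumption holds.

T_f ≈ 33.8 °C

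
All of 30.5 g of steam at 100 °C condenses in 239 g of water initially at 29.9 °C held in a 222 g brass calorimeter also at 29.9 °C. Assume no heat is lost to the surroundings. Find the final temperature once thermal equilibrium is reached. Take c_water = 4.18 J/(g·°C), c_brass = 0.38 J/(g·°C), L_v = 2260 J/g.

T_f ≈ 94.2 °C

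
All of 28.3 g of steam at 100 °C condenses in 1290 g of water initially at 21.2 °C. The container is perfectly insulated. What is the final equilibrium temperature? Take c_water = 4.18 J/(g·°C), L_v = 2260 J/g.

T_f ≈ 34.5 °C

Energy conservation, ΣQ = 0:
condense steam: −28.3·2260 = −63958; condensate cools 100→T: 28.3·4.18·(T − 100) = 118.29(T − 100); original water: 5392.2(T − 21.2)
5510.5 T = 63958 + 11829 + 114315 = 190102
T ≈ 34.50 °C, under the boiling point, so the assumption holds.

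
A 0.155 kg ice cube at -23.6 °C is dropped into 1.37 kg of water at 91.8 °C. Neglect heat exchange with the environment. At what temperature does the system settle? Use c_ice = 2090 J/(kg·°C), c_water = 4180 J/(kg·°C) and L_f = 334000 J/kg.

Energy conservation, ΣQ = 0:
warm ice to 0 °C: 0.155·2090·(0 − (-23.6)) = 7645.2
  fusion: m_ice L_f = 0.155·334000 = 51770
  meltwater 0→T: 0.155·4180·T = 647.9 T
  water: 5726.6(T − 91.8)
6374.5 T = 525702 − 59415 = 466287
T ≈ 73.15 °C — above 0 °C, consistent with complete melting.

T_f ≈ 73.1 °C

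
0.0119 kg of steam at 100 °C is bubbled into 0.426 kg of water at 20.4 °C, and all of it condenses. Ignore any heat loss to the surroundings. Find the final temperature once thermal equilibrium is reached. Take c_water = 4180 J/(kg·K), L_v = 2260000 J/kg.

T_f ≈ 37.3 °C

Sum of m c ΔT and latent-heat terms is zero:
latent heat released on condensation: 0.0119×2260000 = 26894
  condensed water 100 °C→T: 49.74(T − 100)
  original water: 1780.7(T − 20.4)
1830.4 T = 26894 + 4974.2 + 36326 = 68194
T ≈ 37.26 °C — below 100 °C, confirming all the steam condensed.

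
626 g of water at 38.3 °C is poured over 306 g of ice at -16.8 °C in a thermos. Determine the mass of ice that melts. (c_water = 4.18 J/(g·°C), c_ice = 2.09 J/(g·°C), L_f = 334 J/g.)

m_melted ≈ 268 g

Water can give up m c ΔT = 626·4.18·38.3 = 100219 J before reaching 0 °C.
Warming the ice to 0 °C takes 306·2.09·16.8 = 10744 J, leaving 89475 J for melting.
Melting all 306 g of ice would need 306·334 = 102204 J.
Since 89475 < 102204 J, not all the ice melts; equilibrium is at 0 °C.
m_melt = 89475 / L_f = 267.9 g.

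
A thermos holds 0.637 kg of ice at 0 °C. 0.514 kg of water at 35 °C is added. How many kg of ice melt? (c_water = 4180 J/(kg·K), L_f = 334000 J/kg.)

m_melted ≈ 0.225 kg

Cooling the water to 0 °C releases 0.514×4180×35 = 75198 J.
To melt every bit of ice: 0.637×334000 = 212758 J.
That's not enough to melt it all — equilibrium is at 0 °C with ice remaining.
Mass melted = 75198/334000 ≈ 0.2251 kg.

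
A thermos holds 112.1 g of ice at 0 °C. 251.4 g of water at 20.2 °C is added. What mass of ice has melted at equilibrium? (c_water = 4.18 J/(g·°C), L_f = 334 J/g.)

m_melted ≈ 63.6 g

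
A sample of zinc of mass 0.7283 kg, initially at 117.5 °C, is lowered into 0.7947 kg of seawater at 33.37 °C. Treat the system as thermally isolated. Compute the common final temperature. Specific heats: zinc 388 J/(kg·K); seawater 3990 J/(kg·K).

T_f = Σ m_i c_i T_i / Σ m_i c_i:
T_f = (282.58*117.5 + 3170.9*33.37) / (282.58 + 3170.9)
    = 139015 / 3453.4 ≈ 40.25 °C

T_f ≈ 40.3 °C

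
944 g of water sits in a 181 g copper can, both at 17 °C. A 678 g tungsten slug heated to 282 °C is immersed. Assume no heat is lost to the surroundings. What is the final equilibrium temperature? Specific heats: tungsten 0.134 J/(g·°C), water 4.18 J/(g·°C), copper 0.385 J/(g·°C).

T_f is the heat-capacity-weighted average of the initial temperatures:
T_f = (90.85·282 + 3945.9·17 + 69.69·17) / (90.85 + 3945.9 + 69.69)
    = 93886 / 4106.5 ≈ 22.86 °C

T_f ≈ 22.9 °C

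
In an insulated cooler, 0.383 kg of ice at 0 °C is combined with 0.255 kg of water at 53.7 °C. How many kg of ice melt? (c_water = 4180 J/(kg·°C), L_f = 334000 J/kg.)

m_melted ≈ 0.171 kg

Cooling the water to 0 °C releases 0.255·4180·53.7 = 57239 J.
Fully melting the ice requires m_ice L_f = 0.383·334000 = 127922 J.
That's not enough to melt it all — equilibrium is at 0 °C with ice remaining.
m_melt = 57239 / L_f = 0.1714 kg.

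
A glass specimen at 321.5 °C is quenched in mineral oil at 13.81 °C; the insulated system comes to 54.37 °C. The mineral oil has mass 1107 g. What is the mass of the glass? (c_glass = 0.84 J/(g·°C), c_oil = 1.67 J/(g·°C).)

m ≈ 334 g

Heat gained plus heat lost sum to zero:
m×0.84×(54.37 − 321.5) + 1107×1.67×(54.37 − 13.81) = 0
-224.39 m = -74983
m = -74983/-224.39 ≈ 334.2 g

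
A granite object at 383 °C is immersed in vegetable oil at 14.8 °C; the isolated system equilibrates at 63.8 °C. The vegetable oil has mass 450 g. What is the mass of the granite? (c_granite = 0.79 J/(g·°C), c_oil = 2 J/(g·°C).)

Conservation of energy gives ΣQ = 0:
m×0.79×(63.8 − 383) + 450×2×(63.8 − 14.8) = 0
-252.17 m = -44100
m = -44100/-252.17 ≈ 174.9 g

m ≈ 175 g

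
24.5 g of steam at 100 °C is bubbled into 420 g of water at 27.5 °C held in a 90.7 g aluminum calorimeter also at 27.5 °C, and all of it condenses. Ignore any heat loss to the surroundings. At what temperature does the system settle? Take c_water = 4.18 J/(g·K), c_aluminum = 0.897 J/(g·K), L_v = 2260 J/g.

Let T be the final temperature. ΣQ_i = 0:
latent heat released on condensation: 24.5×2260 = 55370
  condensate cools 100→T: 24.5×4.18×(T − 100) = 102.41(T − 100)
  water warms: 420×4.18×(T − 27.5) = 1755.6(T − 27.5)
  cup: 81.36(T − 27.5)
1939.4 T = 55370 + 10241 + 50516 = 116127
T ≈ 59.88 °C — below 100 °C, confirming all the steam condensed.

T_f ≈ 59.9 °C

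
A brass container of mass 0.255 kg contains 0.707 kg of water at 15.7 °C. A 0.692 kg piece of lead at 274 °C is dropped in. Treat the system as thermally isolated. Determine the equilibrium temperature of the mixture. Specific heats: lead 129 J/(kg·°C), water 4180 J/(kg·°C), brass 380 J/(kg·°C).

T_f = Σ m_i c_i T_i / Σ m_i c_i:
T_f = (89.27*274 + 2955.3*15.7 + 96.9*15.7) / (89.27 + 2955.3 + 96.9)
    = 72378 / 3141.4 ≈ 23.04 °C

T_f ≈ 23.0 °C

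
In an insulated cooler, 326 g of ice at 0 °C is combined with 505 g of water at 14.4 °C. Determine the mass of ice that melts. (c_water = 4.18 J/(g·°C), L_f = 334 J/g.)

Cooling the water to 0 °C releases 505×4.18×14.4 = 30397 J.
To melt every bit of ice: 326×334 = 108884 J.
Since 30397 < 108884 J, not all the ice melts; equilibrium is at 0 °C.
m_melt = 30397 / L_f = 91.01 g.

m_melted ≈ 91 g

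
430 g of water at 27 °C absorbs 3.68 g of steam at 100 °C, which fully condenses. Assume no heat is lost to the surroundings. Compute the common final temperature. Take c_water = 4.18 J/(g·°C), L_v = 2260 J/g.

Heat gained plus heat lost sum to zero:
condense steam: −3.68×2260 = −8316.8; condensate cools 100→T: 3.68×4.18×(T − 100) = 15.38(T − 100); original water: 1797.4(T − 27)
1812.8 T = 8316.8 + 1538.2 + 48530 = 58385
T ≈ 32.21 °C — below 100 °C, confirming all the steam condensed.

T_f ≈ 32.2 °C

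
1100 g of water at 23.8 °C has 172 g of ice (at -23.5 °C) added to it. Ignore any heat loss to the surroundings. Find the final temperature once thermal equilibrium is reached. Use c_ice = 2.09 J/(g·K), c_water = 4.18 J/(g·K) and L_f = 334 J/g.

Setting the total heat transfer to zero:
ice -23.5→0 °C: 172·2.09·23.5 = 8447.8; melt ice: 172·334 = 57448; warm the meltwater: 718.96 T; water cools: 1100·4.18·(T − 23.8) = 4598(T − 23.8)
5317 T = 109432 − 65896 = 43537
T ≈ 8.19 °C. Since T > 0 °C, the all-ice-melts assumption holds.

T_f ≈ 8.2 °C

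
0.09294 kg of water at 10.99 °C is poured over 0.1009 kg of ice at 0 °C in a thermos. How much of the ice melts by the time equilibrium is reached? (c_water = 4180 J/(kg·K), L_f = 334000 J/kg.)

Heat available from the water dropping to 0 °C: 0.09294·4180·10.99 = 4269.5 J.
To melt every bit of ice: 0.1009·334000 = 33701 J.
That's not enough to melt it all — equilibrium is at 0 °C with ice remaining.
m_melted·334000 = 4269.5  ⇒  m_melted ≈ 0.01278 kg.

m_melted ≈ 0.0128 kg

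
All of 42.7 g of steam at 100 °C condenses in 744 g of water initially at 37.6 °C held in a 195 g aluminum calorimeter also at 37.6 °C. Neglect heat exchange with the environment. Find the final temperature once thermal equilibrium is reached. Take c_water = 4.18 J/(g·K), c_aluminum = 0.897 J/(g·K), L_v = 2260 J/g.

T_f ≈ 68.7 °C

Energy balance with sensible and latent terms:
steam→water at 100 °C releases m L_v = 42.7·2260 = 96502
  condensate cools 100→T: 42.7·4.18·(T − 100) = 178.49(T − 100)
  original water: 3109.9(T − 37.6)
  aluminum cup: 195·0.897·(T − 37.6) = 174.91(T − 37.6)
3463.3 T = 96502 + 17849 + 123510 = 237860
T ≈ 68.68 °C, under the boiling point, so the assumption holds.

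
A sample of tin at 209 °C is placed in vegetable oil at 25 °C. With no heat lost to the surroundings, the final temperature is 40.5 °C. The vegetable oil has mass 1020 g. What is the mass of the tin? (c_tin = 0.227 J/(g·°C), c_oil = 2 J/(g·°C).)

m ≈ 827 g

Heat lost by the tin = heat gained by the oil:
m·0.227·(209 − 40.5) = 1020·2·(40.5 − 25)
38.25 m = 31620  ⇒  m ≈ 826.7 g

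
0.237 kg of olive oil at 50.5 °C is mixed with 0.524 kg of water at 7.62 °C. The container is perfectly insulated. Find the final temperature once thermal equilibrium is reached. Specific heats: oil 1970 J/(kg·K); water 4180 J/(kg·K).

T_f ≈ 15.2 °C

Net heat exchanged in the isolated system is zero:
0.237·1970·(T − 50.5) + 0.524·4180·(T − 7.62) = 0
466.89(T − 50.5) + 2190.3(T − 7.62) = 0
(466.89 + 2190.3) T = 466.89·50.5 + 2190.3·7.62
T ≈ 15.15 °C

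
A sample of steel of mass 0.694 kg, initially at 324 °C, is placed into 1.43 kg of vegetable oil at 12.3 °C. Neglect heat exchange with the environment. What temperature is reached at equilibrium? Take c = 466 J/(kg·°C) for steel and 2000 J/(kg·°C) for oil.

T_f ≈ 44.0 °C

Let T be the final temperature. ΣQ_i = 0:
0.694·466·(T − 324) + 1.43·2000·(T − 12.3) = 0
323.4(T − 324) + 2860(T − 12.3) = 0
(323.4 + 2860) T = 323.4·324 + 2860·12.3
T = 139961/3183.4 ≈ 43.97 °C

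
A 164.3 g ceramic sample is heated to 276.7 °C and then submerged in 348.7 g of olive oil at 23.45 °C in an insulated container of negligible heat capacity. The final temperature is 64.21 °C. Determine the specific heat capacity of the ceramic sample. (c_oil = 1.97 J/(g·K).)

c ≈ 0.802 J/(g·K)

m_s c (T_s − T_f) = m_oil c_oil (T_f − T_0):
164.3×c×(276.7 − 64.21) = 348.7×1.97×(64.21 − 23.45)
34912 c = 28000  ⇒  c ≈ 0.802 J/(g·K)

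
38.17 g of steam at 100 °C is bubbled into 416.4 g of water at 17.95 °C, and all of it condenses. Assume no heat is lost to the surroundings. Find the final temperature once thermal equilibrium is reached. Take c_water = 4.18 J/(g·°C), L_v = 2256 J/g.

T_f ≈ 70.2 °C

Taking heat into each body as positive, Σ m c ΔT = 0:
steam→water at 100 °C releases m L_v = 38.17×2256 = 86112
  condensed water 100 °C→T: 159.55(T − 100)
  original water: 1740.6(T − 17.95)
1900.1 T = 86112 + 15955 + 31243 = 133309
T ≈ 70.16 °C (< 100 °C, so full condensation is consistent).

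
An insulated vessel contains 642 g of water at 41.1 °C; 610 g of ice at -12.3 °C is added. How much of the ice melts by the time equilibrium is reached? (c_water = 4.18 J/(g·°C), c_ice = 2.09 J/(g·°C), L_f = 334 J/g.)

Heat available from the water dropping to 0 °C: 642·4.18·41.1 = 110294 J.
Of that, 610·2.09·12.3 = 15681 J goes to bring the ice to 0 °C, leaving 94613 J.
Fully melting the ice requires m_ice L_f = 610·334 = 203740 J.
Since 94613 < 203740 J, not all the ice melts; equilibrium is at 0 °C.
m_melted·334 = 94613  ⇒  m_melted ≈ 283.3 g.

m_melted ≈ 283 g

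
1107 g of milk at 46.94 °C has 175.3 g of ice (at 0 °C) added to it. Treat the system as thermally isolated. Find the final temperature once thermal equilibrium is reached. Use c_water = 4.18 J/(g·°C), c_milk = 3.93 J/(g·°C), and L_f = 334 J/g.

Energy balance with sensible and latent terms:
melt ice: 175.3·334 = 58550
  meltwater 0→T: 175.3·4.18·T = 732.75 T
  milk: 4350.5(T − 46.94)
5083.3 T = 204213 − 58550 = 145663
T ≈ 28.66 °C — above 0 °C, consistent with complete melting.

T_f ≈ 28.7 °C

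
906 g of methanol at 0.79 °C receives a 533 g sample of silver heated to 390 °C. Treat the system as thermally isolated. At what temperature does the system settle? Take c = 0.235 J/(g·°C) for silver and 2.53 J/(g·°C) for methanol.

T_f ≈ 21.0 °C

Set heat shed by the hot body equal to heat absorbed by the cold body:
533·0.235·(390 − T) = 906·2.53·(T − 0.79)
125.25(390 − T) = 2292.2(T − 0.79)
2417.4 T = 50660  ⇒  T ≈ 20.96 °C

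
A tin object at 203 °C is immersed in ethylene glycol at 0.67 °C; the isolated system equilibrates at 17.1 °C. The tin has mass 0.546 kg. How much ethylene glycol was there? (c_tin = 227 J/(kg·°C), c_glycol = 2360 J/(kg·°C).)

Net heat exchanged in the isolated system is zero:
0.546×227×(17.1 − 203) + m×2360×(17.1 − 0.67) = 0
38775 m = 23041
m = 23041/38775 ≈ 0.5942 kg

m ≈ 0.594 kg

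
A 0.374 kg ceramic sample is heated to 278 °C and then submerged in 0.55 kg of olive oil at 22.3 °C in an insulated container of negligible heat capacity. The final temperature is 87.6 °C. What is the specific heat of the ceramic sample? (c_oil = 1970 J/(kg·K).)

m_s c (T_s − T_f) = m_oil c_oil (T_f − T_0):
0.374·c·(278 − 87.6) = 0.55·1970·(87.6 − 22.3)
71.21 c = 70753  ⇒  c ≈ 993.6 J/(kg·K)

c ≈ 994 J/(kg·K)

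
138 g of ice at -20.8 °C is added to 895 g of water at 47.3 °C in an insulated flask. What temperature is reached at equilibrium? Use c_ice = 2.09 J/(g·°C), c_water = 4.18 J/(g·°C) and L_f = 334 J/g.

T_f ≈ 28.9 °C

Heat gained plus heat lost sum to zero:
ice -20.8→0 °C: 138·2.09·20.8 = 5999.1; fusion: m_ice L_f = 138·334 = 46092; meltwater 0→T: 138·4.18·T = 576.84 T; water: 3741.1(T − 47.3)
4317.9 T = 176954 − 52091 = 124863
T ≈ 28.92 °C. Since T > 0 °C, the all-ice-melts assumption holds.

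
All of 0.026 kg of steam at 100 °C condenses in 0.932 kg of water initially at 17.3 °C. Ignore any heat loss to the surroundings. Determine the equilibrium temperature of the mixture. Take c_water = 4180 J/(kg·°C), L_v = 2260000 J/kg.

T_f ≈ 34.2 °C

Heat gained plus heat lost sum to zero:
condense steam: −0.026·2260000 = −58760
  condensed water 100 °C→T: 108.68(T − 100)
  original water: 3895.8(T − 17.3)
4004.4 T = 58760 + 10868 + 67397 = 137025
T ≈ 34.22 °C (< 100 °C, so full condensation is consistent).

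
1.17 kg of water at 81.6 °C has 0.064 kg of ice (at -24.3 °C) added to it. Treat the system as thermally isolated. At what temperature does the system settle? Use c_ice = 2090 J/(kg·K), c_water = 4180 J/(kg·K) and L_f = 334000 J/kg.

Net heat exchanged in the isolated system is zero:
ice -24.3→0 °C: 0.064·2090·24.3 = 3250.4; melt ice: 0.064·334000 = 21376; meltwater 0→T: 0.064·4180·T = 267.52 T; water cools: 1.17·4180·(T − 81.6) = 4890.6(T − 81.6)
5158.1 T = 399073 − 24626 = 374447
T ≈ 72.59 °C — above 0 °C, consistent with complete melting.

T_f ≈ 72.6 °C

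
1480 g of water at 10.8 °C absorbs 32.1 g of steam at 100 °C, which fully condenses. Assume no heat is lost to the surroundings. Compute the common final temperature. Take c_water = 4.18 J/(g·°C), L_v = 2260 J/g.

Let T be the final temperature. ΣQ_i = 0:
steam→water at 100 °C releases m L_v = 32.1×2260 = 72546; condensed water 100 °C→T: 134.18(T − 100); water warms: 1480×4.18×(T − 10.8) = 6186.4(T − 10.8)
6320.6 T = 72546 + 13418 + 66813 = 152777
T ≈ 24.17 °C (< 100 °C, so full condensation is consistent).

T_f ≈ 24.2 °C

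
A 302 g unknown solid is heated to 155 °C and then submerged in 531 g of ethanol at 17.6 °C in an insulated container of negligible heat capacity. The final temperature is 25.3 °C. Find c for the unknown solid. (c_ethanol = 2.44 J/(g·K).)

Heat gained plus heat lost sum to zero:
302·c·(25.3 − 155) + 531·2.44·(25.3 − 17.6) = 0
-39169 c = -9976.4
c = -9976.4/-39169 ≈ 0.2547 J/(g·K)

c ≈ 0.255 J/(g·K)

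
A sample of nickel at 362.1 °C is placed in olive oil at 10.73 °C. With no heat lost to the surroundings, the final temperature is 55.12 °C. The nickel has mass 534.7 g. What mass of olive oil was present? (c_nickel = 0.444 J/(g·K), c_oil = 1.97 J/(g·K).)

m ≈ 833 g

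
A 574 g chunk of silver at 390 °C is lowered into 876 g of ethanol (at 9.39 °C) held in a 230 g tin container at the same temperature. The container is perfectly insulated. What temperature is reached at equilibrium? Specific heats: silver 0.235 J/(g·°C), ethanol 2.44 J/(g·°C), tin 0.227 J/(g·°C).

T_f ≈ 31.5 °C

Taking heat into each body as positive, Σ m c ΔT = 0:
574×0.235×(T − 390) + 876×2.44×(T − 9.39) + 230×0.227×(T − 9.39) = 0
2324.5 T = 73168
T ≈ 31.48 °C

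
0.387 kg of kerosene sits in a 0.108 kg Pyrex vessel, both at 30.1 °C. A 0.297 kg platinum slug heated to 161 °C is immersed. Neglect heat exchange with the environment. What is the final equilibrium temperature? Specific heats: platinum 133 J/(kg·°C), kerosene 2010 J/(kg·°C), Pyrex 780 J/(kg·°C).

T_f ≈ 35.8 °C

Heat gained plus heat lost sum to zero:
0.297*133*(T − 161) + 0.387*2010*(T − 30.1) + 0.108*780*(T − 30.1) = 0
901.61 T = 32309
T ≈ 35.83 °C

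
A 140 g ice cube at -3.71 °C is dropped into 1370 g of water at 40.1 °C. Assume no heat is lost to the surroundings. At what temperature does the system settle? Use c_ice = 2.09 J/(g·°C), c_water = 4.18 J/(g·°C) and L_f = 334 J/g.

Taking heat into each body as positive, Σ m c ΔT = 0:
warm ice to 0 °C: 140·2.09·(0 − (-3.71)) = 1085.5; melt ice: 140·334 = 46760; meltwater 0→T: 140·4.18·T = 585.2 T; water cools: 1370·4.18·(T − 40.1) = 5726.6(T − 40.1)
6311.8 T = 229637 − 47846 = 181791
T ≈ 28.80 °C (positive, so assuming full melt was valid).

T_f ≈ 28.8 °C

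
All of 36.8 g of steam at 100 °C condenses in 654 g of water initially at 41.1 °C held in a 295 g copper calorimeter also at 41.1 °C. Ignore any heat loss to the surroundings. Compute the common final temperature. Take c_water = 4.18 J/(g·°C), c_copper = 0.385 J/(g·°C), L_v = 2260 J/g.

T_f ≈ 71.8 °C

Conservation of energy gives ΣQ = 0:
steam→water at 100 °C releases m L_v = 36.8×2260 = 83168; condensed water 100 °C→T: 153.82(T − 100); water warms: 654×4.18×(T − 41.1) = 2733.7(T − 41.1); copper cup: 295×0.385×(T − 41.1) = 113.58(T − 41.1)
3001.1 T = 83168 + 15382 + 117024 = 215574
T ≈ 71.83 °C (< 100 °C, so full condensation is consistent).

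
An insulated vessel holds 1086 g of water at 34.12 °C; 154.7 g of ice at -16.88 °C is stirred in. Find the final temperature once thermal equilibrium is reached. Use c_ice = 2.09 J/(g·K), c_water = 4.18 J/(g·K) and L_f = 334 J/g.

T_f ≈ 18.9 °C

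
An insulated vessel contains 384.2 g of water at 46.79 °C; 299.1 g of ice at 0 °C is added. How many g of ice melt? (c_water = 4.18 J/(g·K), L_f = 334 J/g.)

Cooling the water to 0 °C releases 384.2×4.18×46.79 = 75143 J.
Fully melting the ice requires m_ice L_f = 299.1×334 = 99899 J.
75143 J < 99899 J, so only part of the ice melts and the system sits at 0 °C.
Mass melted = 75143/334 ≈ 225 g.

m_melted ≈ 225 g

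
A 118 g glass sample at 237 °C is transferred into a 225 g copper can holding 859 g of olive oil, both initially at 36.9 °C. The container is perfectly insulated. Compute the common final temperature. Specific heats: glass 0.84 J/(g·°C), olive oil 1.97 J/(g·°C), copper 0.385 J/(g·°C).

Energy conservation, ΣQ = 0:
118·0.84·(T − 237) + 859·1.97·(T − 36.9) + 225·0.385·(T − 36.9) = 0
99.12(T − 237) + 1692.2(T − 36.9) + 86.62(T − 36.9) = 0
1878 T = 89131
T = 89131/1878 ≈ 47.46 °C

T_f ≈ 47.5 °C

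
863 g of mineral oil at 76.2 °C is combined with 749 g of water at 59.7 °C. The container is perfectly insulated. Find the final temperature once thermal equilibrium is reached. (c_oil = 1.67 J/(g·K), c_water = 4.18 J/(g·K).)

T_f ≈ 64.9 °C

Conservation of energy gives ΣQ = 0:
863·1.67·(T − 76.2) + 749·4.18·(T − 59.7) = 0
4572 T = 296730
T = 296730 / 4572 = 64.9 °C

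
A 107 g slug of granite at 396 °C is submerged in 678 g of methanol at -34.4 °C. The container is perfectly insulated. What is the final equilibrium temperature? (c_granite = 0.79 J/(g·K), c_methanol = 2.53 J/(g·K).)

T_f ≈ -14.2 °C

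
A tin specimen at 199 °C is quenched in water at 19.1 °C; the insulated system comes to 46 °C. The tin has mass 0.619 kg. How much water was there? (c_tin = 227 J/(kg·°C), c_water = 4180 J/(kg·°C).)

Heat lost by the tin = heat gained by the water:
0.619·227·(199 − 46) = m·4180·(46 − 19.1)
112442 m = 21498  ⇒  m ≈ 0.1912 kg

m ≈ 0.191 kg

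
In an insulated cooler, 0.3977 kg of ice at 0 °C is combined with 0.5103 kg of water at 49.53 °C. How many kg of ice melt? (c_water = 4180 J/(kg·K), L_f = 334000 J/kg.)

m_melted ≈ 0.316 kg

Cooling the water to 0 °C releases 0.5103×4180×49.53 = 105650 J.
Melting all 0.3977 kg of ice would need 0.3977×334000 = 132832 J.
That's not enough to melt it all — equilibrium is at 0 °C with ice remaining.
m_melted×334000 = 105650  ⇒  m_melted ≈ 0.3163 kg.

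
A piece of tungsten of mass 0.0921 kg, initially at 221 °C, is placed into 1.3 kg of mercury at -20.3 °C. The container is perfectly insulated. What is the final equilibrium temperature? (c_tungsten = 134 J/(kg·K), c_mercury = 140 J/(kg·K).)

T_f ≈ -5.0 °C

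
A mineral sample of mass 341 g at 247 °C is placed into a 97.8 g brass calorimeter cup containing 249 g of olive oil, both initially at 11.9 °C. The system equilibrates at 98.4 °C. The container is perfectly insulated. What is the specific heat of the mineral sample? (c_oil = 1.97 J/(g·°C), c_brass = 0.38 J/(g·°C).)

c ≈ 0.901 J/(g·°C)

Let T be the final temperature. ΣQ_i = 0:
341×c×(98.4 − 247) + 249×1.97×(98.4 − 11.9) + 97.8×0.38×(98.4 − 11.9) = 0
-50673 c = -45646
c = -45646/-50673 ≈ 0.9008 J/(g·°C)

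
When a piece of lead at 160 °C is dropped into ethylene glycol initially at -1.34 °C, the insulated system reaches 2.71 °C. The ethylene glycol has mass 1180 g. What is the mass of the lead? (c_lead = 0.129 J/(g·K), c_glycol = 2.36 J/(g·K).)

m ≈ 556 g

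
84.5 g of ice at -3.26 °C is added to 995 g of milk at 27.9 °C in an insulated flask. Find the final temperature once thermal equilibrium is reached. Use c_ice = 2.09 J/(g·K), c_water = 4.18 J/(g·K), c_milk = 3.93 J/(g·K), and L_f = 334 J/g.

Let T be the final temperature. ΣQ_i = 0:
ice -3.26→0 °C: 84.5·2.09·3.26 = 575.73
  fusion: m_ice L_f = 84.5·334 = 28223
  meltwater 0→T: 84.5·4.18·T = 353.21 T
  milk cools: 995·3.93·(T − 27.9) = 3910.4(T − 27.9)
4263.6 T = 109099 − 28799 = 80300
T ≈ 18.83 °C (positive, so assuming full melt was valid).

T_f ≈ 18.8 °C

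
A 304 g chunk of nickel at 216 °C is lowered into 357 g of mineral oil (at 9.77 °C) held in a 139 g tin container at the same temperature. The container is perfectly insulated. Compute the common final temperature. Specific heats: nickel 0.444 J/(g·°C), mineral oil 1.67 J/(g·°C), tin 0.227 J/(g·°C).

T_f ≈ 46.3 °C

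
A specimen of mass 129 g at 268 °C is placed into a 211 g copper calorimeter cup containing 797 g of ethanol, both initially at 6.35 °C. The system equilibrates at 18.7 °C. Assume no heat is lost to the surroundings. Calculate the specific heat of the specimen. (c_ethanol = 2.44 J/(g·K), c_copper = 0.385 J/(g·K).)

Heat gained plus heat lost sum to zero:
129×c×(18.7 − 268) + 797×2.44×(18.7 − 6.35) + 211×0.385×(18.7 − 6.35) = 0
-32160 c = -25020
c = -25020/-32160 ≈ 0.778 J/(g·K)

c ≈ 0.778 J/(g·K)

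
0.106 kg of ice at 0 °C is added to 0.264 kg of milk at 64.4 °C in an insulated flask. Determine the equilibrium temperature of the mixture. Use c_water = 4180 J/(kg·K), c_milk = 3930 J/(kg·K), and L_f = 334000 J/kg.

T_f ≈ 21.2 °C

Setting the total heat transfer to zero:
fusion: m_ice L_f = 0.106×334000 = 35404; warm the meltwater: 443.08 T; milk: 1037.5(T − 64.4)
1480.6 T = 66816 − 35404 = 31412
T ≈ 21.22 °C (positive, so assuming full melt was valid).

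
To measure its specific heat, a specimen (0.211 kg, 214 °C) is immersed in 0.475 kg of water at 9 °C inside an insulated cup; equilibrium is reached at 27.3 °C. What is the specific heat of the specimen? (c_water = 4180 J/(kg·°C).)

c ≈ 922 J/(kg·°C)

Heat lost by the specimen = heat gained by the water:
0.211×c×(214 − 27.3) = 0.475×4180×(27.3 − 9)
39.39 c = 36335  ⇒  c ≈ 922.3 J/(kg·°C)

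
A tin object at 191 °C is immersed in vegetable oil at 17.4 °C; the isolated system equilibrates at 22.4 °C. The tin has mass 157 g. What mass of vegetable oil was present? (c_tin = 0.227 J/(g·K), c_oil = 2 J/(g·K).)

m ≈ 601 g

|Q_tin| = |Q_oil|:
157×0.227×(191 − 22.4) = m×2×(22.4 − 17.4)
10 m = 6008.7  ⇒  m ≈ 600.9 g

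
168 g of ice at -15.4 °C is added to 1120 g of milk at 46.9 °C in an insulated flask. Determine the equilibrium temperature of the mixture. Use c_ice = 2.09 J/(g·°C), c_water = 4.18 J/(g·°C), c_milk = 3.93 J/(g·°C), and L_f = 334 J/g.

T_f ≈ 28.4 °C

Heat gained plus heat lost sum to zero:
warm ice to 0 °C: 168·2.09·(0 − (-15.4)) = 5407.2; latent heat to melt: 168·334 = 56112; meltwater 0→T: 168·4.18·T = 702.24 T; milk cools: 1120·3.93·(T − 46.9) = 4401.6(T − 46.9)
5103.8 T = 206435 − 61519 = 144916
T ≈ 28.39 °C — above 0 °C, consistent with complete melting.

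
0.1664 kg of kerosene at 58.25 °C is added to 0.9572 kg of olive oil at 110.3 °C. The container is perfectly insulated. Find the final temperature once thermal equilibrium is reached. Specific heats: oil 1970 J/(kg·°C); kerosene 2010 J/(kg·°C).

Conservation of energy gives ΣQ = 0:
0.9572×1970×(T − 110.3) + 0.1664×2010×(T − 58.25) = 0
2220.1 T = 227473
T ≈ 102.46 °C

T_f ≈ 102.5 °C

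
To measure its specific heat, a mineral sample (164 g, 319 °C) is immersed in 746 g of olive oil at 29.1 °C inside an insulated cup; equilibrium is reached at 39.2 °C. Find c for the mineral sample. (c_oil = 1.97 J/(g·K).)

Net heat exchanged in the isolated system is zero:
164·c·(39.2 − 319) + 746·1.97·(39.2 − 29.1) = 0
-45887 c = -14843
c = -14843/-45887 ≈ 0.3235 J/(g·K)

c ≈ 0.323 J/(g·K)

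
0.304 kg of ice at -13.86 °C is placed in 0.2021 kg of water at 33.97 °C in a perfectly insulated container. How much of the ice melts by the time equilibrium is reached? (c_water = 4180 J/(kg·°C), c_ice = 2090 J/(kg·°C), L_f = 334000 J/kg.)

Water can give up m c ΔT = 0.2021·4180·33.97 = 28697 J before reaching 0 °C.
Of that, 0.304·2090·13.86 = 8806.1 J goes to bring the ice to 0 °C, leaving 19891 J.
Fully melting the ice requires m_ice L_f = 0.304·334000 = 101536 J.
That's not enough to melt it all — equilibrium is at 0 °C with ice remaining.
Mass melted = 19891/334000 ≈ 0.05955 kg.

m_melted ≈ 0.0596 kg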